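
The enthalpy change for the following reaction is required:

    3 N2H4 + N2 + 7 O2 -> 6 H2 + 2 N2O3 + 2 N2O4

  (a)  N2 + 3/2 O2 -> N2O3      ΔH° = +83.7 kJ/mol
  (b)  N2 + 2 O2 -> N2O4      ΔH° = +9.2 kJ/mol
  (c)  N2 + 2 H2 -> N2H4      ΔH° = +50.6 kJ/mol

ΔH° = 34.0 kJ/mol

(a) × 2: (2)·(+83.7) = +167.4 kJ/mol
(b) × 2: (2)·(+9.2) = +18.4 kJ/mol
(c) reversed and × 3: (-3)·(+50.6) = -151.8 kJ/mol
Since enthalpy is a state function, ΔH° = (+167.4) + (+18.4) + (-151.8) = 34.0 kJ/mol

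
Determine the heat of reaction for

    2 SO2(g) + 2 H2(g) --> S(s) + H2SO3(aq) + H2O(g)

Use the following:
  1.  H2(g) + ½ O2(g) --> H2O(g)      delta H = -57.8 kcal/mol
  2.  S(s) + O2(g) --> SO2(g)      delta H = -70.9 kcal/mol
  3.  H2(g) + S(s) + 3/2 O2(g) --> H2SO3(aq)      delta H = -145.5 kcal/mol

eq. 1 as written (H2O(g) already on the product side): -57.8 kcal/mol
eq. 2 reversed and × 2 (SO2(g) must end up as a reactant; scale by 2 for the 2 SO2(g)): (-2)·(-70.9) = +141.8 kcal/mol
eq. 3 as written (H2SO3(aq) already on the product side): -145.5 kcal/mol
Combining the equations, delta H = (1)·(-57.8) + (-2)·(-70.9) + (1)·(-145.5) = -61.5 kcal/mol

delta H = -61.5 kcal/mol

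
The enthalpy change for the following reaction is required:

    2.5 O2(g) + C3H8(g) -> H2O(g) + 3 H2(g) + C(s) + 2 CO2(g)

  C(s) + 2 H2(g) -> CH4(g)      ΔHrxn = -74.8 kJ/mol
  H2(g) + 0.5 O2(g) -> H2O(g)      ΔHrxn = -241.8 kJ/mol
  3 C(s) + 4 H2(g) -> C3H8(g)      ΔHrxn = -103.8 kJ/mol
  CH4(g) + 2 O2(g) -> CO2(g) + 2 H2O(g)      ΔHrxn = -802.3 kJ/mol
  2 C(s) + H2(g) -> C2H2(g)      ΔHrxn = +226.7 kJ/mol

equation 1 × 2: (2)·(-74.8) = -149.6 kJ/mol
equation 2 reversed and × 3: (-3)·(-241.8) = +725.4 kJ/mol
equation 3 reversed (reverse to put C3H8(g) on the reactant side): +103.8 kJ/mol
equation 4 × 2 (scale by 2 for the 2 CO2(g)): (2)·(-802.3) = -1604.6 kJ/mol
equation 5: not needed (C2H2(g) appears nowhere else).
ΔHrxn = (2)·(-74.8) + (-3)·(-241.8) + (-1)·(-103.8) + (2)·(-802.3) = -925.0 kJ/mol

ΔHrxn = -925.0 kJ/mol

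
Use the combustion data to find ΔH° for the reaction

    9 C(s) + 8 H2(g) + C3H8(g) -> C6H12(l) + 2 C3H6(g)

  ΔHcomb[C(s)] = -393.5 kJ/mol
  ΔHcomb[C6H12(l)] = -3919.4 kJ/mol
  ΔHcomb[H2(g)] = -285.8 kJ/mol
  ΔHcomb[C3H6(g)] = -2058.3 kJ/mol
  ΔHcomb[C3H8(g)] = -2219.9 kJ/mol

Using ΔH = Σ nΔHc°(reactants) − Σ nΔHc°(products):
= [9·(-393.5) + 8·(-285.8) + 1·(-2219.9)] − [1·(-3919.4) + 2·(-2058.3)]
= -11.8 kJ/mol

ΔH° = -11.8 kJ/mol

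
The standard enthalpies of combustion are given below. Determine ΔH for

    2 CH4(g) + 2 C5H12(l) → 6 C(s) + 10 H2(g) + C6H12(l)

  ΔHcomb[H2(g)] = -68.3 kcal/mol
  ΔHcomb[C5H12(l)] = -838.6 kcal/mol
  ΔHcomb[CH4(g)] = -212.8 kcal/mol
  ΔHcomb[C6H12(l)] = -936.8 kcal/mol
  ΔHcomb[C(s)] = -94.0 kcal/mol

ΔH = 81.0 kcal/mol

With combustion enthalpies, reactants minus products:
= [2·(-212.8) + 2·(-838.6)] − [6·(-94.0) + 10·(-68.3) + 1·(-936.8)]
= 81.0 kcal/mol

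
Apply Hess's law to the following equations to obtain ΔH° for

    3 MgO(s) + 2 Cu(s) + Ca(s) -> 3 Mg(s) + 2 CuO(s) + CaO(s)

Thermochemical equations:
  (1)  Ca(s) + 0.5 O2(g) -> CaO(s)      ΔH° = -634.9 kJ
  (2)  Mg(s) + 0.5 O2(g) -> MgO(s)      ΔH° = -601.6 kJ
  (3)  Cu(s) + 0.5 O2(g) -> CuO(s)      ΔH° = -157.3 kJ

ΔH° = 855.3 kJ

(1) as written: -634.9 kJ
(2) reversed and × 3: (-3)·(-601.6) = +1804.8 kJ
(3) × 2: (2)·(-157.3) = -314.6 kJ
ΔH° = (-634.9) + (+1804.8) + (-314.6) = 855.3 kJ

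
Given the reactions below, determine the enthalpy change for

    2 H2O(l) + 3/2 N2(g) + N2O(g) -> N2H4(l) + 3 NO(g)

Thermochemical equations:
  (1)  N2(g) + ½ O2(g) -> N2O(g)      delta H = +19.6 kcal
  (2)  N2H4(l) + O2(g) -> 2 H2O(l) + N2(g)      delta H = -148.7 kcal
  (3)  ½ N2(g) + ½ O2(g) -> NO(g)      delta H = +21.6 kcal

delta H = 193.9 kcal

(1) reversed: -19.6 kcal
(2) reversed: +148.7 kcal
(3) × 3: (3)·(+21.6) = +64.8 kcal
delta H = (-19.6) + (+148.7) + (+64.8) = 193.9 kcal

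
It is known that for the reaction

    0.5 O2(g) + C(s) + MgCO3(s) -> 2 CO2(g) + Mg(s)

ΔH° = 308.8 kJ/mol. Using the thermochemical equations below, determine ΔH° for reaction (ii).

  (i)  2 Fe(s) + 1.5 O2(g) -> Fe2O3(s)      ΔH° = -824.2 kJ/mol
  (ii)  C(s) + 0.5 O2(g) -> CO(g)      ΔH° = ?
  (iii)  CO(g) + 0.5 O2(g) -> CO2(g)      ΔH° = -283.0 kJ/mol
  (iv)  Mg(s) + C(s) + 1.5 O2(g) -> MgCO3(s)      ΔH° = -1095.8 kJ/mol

(i): not needed.
(ii) × 2: contributes 2·x
(iii) × 2: (2)·(-283.0) = -566.0 kJ/mol
(iv) reversed: +1095.8 kJ/mol
+308.8 = (-566.0) + (+1095.8) + 2·x
x = (+308.8 − (+529.8)) / (2) = -110.5 kJ/mol

ΔH° = -110.5 kJ/mol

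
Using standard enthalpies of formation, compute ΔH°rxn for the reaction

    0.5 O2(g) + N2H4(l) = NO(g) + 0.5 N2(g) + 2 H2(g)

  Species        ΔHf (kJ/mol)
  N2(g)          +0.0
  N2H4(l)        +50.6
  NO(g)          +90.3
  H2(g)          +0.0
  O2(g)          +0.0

Products: 1·(+90.3) + 1/2·(+0.0) + 2·(+0.0) = +90.3
Reactants: 1/2·(+0.0) + 1·(+50.6) = +50.6
ΔH°rxn = (+90.3) − (+50.6) = 39.7 kJ/mol

ΔH°rxn = 39.7 kJ/mol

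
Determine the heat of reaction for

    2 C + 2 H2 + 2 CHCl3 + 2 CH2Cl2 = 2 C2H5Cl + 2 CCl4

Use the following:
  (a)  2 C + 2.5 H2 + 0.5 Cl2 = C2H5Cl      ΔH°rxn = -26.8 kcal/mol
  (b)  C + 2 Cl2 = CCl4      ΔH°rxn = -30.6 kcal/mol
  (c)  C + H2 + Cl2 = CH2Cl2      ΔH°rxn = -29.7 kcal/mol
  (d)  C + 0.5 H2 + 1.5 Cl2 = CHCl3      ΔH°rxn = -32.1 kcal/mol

(a) × 2 (scale by 2 for the 2 C2H5Cl): (2)·(-26.8) = -53.6 kcal/mol
(b) × 2 (×2 to match 2 CCl4 in the target): (2)·(-30.6) = -61.2 kcal/mol
(c) reversed and × 2 (reverse to put CH2Cl2 on the reactant side; scale by 2 for the 2 CH2Cl2): (-2)·(-29.7) = +59.4 kcal/mol
(d) reversed and × 2 (reverse to put CHCl3 on the reactant side; ×2 to match 2 CHCl3 in the target): (-2)·(-32.1) = +64.2 kcal/mol
Combining the equations, ΔH°rxn = (-53.6) + (-61.2) + (+59.4) + (+64.2) = 8.8 kcal/mol

ΔH°rxn = 8.8 kcal/mol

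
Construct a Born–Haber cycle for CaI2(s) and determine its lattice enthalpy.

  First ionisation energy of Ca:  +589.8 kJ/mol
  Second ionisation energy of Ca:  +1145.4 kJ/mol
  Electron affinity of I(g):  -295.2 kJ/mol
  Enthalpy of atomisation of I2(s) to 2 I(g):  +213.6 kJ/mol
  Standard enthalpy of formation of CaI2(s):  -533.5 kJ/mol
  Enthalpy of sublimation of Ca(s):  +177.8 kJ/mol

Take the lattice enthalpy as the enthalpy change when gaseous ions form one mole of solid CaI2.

U = -2069.7 kJ/mol

ΔHf° = 1·ΔHsub + 1·(ΣIE) + 1·D(I2) + 2·EA + U
-533.5 = 1·(+177.8) + 1·(+1735.2) + 1·(+213.6) + 2·(-295.2) + U
U = -533.5 − (+1536.2) = -2069.7 kJ/mol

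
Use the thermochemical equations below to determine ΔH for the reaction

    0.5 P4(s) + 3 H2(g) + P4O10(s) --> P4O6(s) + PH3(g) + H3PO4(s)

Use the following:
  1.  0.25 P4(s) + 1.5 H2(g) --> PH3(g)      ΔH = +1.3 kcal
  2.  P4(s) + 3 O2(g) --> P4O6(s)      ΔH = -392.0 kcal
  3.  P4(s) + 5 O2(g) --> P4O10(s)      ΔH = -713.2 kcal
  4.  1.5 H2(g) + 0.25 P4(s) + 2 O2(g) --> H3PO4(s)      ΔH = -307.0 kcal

eq. 1 as written (PH3(g) already on the product side): +1.3 kcal
eq. 2 as written (P4O6(s) already on the product side): -392.0 kcal
eq. 3 reversed (P4O10(s) must end up as a reactant): +713.2 kcal
eq. 4 as written (H3PO4(s) already on the product side): -307.0 kcal
ΔH = (1)·(+1.3) + (1)·(-392.0) + (-1)·(-713.2) + (1)·(-307.0) = 15.5 kcal

ΔH = 15.5 kcal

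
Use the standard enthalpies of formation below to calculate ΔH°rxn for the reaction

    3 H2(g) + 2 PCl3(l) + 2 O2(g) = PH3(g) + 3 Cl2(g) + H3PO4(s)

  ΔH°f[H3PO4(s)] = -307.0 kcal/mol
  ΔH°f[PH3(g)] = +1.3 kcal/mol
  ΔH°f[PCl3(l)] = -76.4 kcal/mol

Products: 1·(+1.3) + 3·(+0.0) + 1·(-307.0) = -305.7
Reactants: 3·(+0.0) + 2·(-76.4) + 2·(+0.0) = -152.8
ΔH°rxn = (-305.7) − (-152.8) = -152.9 kcal/mol

ΔH°rxn = -152.9 kcal/mol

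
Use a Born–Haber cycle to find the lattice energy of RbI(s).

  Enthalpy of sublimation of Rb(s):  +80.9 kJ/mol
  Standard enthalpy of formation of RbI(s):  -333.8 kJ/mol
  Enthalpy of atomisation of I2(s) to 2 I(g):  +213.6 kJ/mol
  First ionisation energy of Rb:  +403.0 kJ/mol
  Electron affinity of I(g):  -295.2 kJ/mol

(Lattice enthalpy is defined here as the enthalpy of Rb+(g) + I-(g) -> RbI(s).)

ΔHf° = 1·ΔHsub + 1·(ΣIE) + 1/2·D(I2) + 1·EA + U
-333.8 = 1·(+80.9) + 1·(+403.0) + 1/2·(+213.6) + 1·(-295.2) + U
U = -333.8 − (+295.5) = -629.3 kJ/mol

U = -629.3 kJ/mol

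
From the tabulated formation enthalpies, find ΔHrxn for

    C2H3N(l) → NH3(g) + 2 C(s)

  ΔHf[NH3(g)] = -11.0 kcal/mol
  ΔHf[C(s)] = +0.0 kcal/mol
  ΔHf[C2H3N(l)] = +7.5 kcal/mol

ΔHrxn = -18.5 kcal/mol

ΔH°rxn = Σ nΔHf°(products) − Σ nΔHf°(reactants).
Products: 1·(-11.0) + 2·(+0.0) = -11.0
Reactants: 1·(+7.5) = +7.5
ΔHrxn = (-11.0) − (+7.5) = -18.5 kcal/mol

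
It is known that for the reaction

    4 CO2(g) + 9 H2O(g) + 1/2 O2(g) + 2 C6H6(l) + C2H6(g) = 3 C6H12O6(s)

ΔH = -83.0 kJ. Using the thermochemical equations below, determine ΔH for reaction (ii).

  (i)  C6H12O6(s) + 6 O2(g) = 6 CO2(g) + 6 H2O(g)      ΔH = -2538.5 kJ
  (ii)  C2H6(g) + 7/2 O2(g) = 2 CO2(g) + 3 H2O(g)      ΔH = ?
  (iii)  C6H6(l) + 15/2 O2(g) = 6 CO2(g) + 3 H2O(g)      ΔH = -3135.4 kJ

(i) reversed and × 3: (-3)·(-2538.5) = +7615.5 kJ
(ii) as written: contributes x
(iii) × 2: (2)·(-3135.4) = -6270.8 kJ
-83.0 = (+7615.5) + (-6270.8) + x
x = (-83.0 − (+1344.7)) / (1) = -1427.7 kJ

ΔH = -1427.7 kJ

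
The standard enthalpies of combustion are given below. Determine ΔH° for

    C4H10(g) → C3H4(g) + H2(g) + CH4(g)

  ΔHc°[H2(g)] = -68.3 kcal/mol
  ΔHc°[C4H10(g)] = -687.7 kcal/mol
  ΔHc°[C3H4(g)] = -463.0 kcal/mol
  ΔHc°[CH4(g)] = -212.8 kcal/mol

Using ΔH = Σ nΔHc°(reactants) − Σ nΔHc°(products):
= [1·(-687.7)] − [1·(-463.0) + 1·(-68.3) + 1·(-212.8)]
= 56.4 kcal/mol

ΔH° = 56.4 kcal/mol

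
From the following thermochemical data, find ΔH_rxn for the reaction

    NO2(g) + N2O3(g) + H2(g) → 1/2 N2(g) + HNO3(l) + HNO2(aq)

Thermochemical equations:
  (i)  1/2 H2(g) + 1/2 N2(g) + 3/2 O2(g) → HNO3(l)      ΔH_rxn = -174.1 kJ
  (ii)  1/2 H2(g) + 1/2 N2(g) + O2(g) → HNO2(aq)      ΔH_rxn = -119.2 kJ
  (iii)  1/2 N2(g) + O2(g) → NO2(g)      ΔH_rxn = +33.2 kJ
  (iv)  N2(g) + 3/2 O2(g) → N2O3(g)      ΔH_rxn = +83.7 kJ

(i) as written: -174.1 kJ
(ii) as written: -119.2 kJ
(iii) reversed: -33.2 kJ
(iv) reversed: -83.7 kJ
Combining the equations, ΔH_rxn = (-174.1) + (-119.2) + (-33.2) + (-83.7) = -410.2 kJ

ΔH_rxn = -410.2 kJ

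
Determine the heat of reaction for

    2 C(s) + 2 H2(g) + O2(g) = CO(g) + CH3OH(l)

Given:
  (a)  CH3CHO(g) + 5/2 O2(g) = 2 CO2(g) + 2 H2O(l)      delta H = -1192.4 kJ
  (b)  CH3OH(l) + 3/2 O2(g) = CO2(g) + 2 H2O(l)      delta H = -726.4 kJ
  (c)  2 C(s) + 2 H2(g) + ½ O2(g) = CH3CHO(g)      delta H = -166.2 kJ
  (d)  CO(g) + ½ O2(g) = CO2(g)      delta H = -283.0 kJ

(a) as written: -1192.4 kJ
(b) reversed (CH3OH(l) must end up as a product): +726.4 kJ
(c) as written (C(s) already on the reactant side): -166.2 kJ
(d) reversed (CO(g) must end up as a product): +283.0 kJ
Summing the manipulated equations, delta H = (-1192.4) + (+726.4) + (-166.2) + (+283.0) = -349.2 kJ

delta H = -349.2 kJ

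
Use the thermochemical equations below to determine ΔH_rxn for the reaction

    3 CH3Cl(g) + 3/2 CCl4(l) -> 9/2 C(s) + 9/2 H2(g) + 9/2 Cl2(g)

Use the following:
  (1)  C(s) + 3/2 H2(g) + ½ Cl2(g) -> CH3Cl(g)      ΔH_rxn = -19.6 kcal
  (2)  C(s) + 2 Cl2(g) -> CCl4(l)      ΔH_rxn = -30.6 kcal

ΔH_rxn = 104.7 kcal

(1) reversed and × 3: (-3)·(-19.6) = +58.8 kcal
(2) reversed and × 3/2: (-3/2)·(-30.6) = +45.9 kcal
Combining the equations, ΔH_rxn = (+58.8) + (+45.9) = 104.7 kcal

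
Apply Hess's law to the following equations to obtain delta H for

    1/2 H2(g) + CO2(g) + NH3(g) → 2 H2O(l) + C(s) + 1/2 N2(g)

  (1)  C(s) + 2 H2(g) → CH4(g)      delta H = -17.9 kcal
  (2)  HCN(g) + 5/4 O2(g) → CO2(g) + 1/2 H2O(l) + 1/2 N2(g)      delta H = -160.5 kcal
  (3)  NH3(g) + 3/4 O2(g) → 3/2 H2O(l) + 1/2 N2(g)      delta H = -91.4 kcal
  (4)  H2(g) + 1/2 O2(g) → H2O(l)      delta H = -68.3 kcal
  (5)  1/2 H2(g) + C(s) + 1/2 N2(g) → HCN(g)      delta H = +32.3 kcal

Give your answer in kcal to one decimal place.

(1): not needed (CH4(g) appears nowhere else).
(2) reversed (CO2(g) must end up as a reactant): +160.5 kcal
(3) as written (NH3(g) already on the reactant side): -91.4 kcal
(4) as written: -68.3 kcal
(5) reversed: -32.3 kcal
delta H = (-1)·(-160.5) + (1)·(-91.4) + (1)·(-68.3) + (-1)·(+32.3) = -31.5 kcal

delta H = -31.5 kcal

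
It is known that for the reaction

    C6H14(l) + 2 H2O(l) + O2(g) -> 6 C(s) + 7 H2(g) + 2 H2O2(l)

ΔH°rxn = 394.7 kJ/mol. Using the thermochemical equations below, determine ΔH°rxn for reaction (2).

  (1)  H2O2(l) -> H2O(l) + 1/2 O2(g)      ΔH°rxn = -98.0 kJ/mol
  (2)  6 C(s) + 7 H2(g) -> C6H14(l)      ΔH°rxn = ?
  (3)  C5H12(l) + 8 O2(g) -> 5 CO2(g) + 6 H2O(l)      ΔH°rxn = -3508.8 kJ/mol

ΔH°rxn = -198.7 kJ/mol

(1) reversed and × 2 (reverse to put H2O2(l) on the product side; ×2 to match 2 H2O2(l) in the target): (-2)·(-98.0) = +196.0 kJ/mol
(2) reversed (C6H14(l) must end up as a reactant): contributes −x
(3): not needed (C5H12(l) appears nowhere else).
+394.7 = (+196.0) − x
x = (+394.7 − (+196.0)) / (-1) = -198.7 kJ/mol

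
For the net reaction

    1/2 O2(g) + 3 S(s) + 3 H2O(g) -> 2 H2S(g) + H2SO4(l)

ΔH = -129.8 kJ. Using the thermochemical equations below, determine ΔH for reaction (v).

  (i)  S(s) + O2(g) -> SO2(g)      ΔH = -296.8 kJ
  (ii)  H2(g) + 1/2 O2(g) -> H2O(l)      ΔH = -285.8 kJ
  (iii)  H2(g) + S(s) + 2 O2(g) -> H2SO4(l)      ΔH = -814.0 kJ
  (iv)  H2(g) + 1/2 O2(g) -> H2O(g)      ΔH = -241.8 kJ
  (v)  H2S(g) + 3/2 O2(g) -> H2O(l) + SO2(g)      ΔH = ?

ΔH = -562.0 kJ

(i) × 2: (2)·(-296.8) = -593.6 kJ
(ii) × 2: (2)·(-285.8) = -571.6 kJ
(iii) as written: -814.0 kJ
(iv) reversed and × 3: (-3)·(-241.8) = +725.4 kJ
(v) reversed and × 2: contributes −2·x
-129.8 = (-593.6) + (-571.6) + (-814.0) + (+725.4) − 2·x
x = (-129.8 − (-1253.8)) / (-2) = -562.0 kJ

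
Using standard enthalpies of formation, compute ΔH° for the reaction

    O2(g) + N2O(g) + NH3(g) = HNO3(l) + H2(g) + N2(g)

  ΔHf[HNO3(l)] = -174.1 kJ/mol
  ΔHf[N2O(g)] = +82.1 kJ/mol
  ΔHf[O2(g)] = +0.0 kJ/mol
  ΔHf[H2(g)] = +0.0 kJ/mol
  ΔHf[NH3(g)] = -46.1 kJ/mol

Products: 1·(-174.1) + 1·(+0.0) + 1·(+0.0) = -174.1
Reactants: 1·(+0.0) + 1·(+82.1) + 1·(-46.1) = +36.0
ΔH° = (-174.1) − (+36.0) = -210.1 kJ/mol

ΔH° = -210.1 kJ/mol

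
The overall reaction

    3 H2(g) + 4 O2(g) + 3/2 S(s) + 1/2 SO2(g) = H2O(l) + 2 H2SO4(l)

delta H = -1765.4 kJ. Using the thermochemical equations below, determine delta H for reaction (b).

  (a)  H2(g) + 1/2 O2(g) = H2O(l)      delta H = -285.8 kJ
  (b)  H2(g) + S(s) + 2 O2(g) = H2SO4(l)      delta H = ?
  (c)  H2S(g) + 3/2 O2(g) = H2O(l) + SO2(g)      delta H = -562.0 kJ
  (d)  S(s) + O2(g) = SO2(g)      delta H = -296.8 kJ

delta H = -814.0 kJ

(a) as written: -285.8 kJ
(b) × 2 (×2 to match 2 H2SO4(l) in the target): contributes 2·x
(c): not needed (H2S(g) appears nowhere else).
(d) reversed and × 1/2: (-1/2)·(-296.8) = +148.4 kJ
-1765.4 = (-285.8) + (+148.4) + 2·x
x = (-1765.4 − (-137.4)) / (2) = -814.0 kJ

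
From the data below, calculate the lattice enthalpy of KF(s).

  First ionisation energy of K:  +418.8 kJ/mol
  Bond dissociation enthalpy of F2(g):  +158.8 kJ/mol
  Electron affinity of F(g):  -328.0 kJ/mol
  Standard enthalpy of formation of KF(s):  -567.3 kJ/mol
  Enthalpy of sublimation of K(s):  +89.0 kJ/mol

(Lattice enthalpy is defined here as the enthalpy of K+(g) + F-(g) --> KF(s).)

U = -826.5 kJ/mol

ΔHf° = 1·ΔHsub + 1·(ΣIE) + 1/2·D(F2) + 1·EA + U
-567.3 = 1·(+89.0) + 1·(+418.8) + 1/2·(+158.8) + 1·(-328.0) + U
U = -567.3 − (+259.2) = -826.5 kJ/mol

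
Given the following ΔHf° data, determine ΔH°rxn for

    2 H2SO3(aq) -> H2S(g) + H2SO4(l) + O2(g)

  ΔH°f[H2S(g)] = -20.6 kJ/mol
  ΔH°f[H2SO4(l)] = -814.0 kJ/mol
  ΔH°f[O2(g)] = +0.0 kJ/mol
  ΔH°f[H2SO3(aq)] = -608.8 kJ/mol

Products: 1·(-20.6) + 1·(-814.0) + 1·(+0.0) = -834.6
Reactants: 2·(-608.8) = -1217.6
ΔH°rxn = (-834.6) − (-1217.6) = 383.0 kJ/mol

ΔH°rxn = 383.0 kJ/mol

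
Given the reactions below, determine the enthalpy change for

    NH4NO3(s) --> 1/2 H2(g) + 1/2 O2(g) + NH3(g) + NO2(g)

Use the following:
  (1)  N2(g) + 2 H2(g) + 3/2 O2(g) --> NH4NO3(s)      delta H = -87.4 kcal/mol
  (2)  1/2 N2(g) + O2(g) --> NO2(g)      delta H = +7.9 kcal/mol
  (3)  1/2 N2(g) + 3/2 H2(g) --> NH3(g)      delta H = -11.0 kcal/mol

delta H = 84.3 kcal/mol

(1) reversed (NH4NO3(s) must end up as a reactant): +87.4 kcal/mol
(2) as written (NO2(g) already on the product side): +7.9 kcal/mol
(3) as written (NH3(g) already on the product side): -11.0 kcal/mol
Summing the manipulated equations, delta H = (-1)·(-87.4) + (1)·(+7.9) + (1)·(-11.0) = 84.3 kcal/mol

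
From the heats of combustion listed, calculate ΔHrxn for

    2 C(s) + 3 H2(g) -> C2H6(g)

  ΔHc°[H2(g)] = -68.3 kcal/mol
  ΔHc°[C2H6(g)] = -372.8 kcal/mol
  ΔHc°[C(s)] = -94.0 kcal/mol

ΔHrxn = -20.1 kcal/mol

Using ΔH = Σ nΔHc°(reactants) − Σ nΔHc°(products):
= [2·(-94.0) + 3·(-68.3)] − [1·(-372.8)]
= -20.1 kcal/mol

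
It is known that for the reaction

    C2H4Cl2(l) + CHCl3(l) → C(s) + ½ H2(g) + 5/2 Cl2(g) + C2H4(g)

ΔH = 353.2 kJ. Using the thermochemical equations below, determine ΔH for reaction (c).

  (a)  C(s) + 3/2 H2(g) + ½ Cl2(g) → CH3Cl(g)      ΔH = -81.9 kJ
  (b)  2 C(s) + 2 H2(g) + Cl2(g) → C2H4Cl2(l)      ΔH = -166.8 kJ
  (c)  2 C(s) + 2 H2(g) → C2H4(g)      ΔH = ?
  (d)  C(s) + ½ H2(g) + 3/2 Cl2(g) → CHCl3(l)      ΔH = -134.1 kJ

ΔH = 52.3 kJ

(a): not needed (CH3Cl(g) appears nowhere else).
(b) reversed (C2H4Cl2(l) must end up as a reactant): +166.8 kJ
(c) as written (C2H4(g) already on the product side): contributes x
(d) reversed (reverse to put CHCl3(l) on the reactant side): +134.1 kJ
+353.2 = (+166.8) + (+134.1) + x
x = (+353.2 − (+300.9)) / (1) = 52.3 kJ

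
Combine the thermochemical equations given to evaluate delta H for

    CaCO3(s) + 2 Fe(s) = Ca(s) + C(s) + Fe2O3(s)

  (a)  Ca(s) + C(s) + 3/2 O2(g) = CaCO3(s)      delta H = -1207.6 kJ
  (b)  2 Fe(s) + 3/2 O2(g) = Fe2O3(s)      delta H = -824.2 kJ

(a) reversed: +1207.6 kJ
(b) as written: -824.2 kJ
delta H = (-1)·(-1207.6) + (1)·(-824.2) = 383.4 kJ

delta H = 383.4 kJ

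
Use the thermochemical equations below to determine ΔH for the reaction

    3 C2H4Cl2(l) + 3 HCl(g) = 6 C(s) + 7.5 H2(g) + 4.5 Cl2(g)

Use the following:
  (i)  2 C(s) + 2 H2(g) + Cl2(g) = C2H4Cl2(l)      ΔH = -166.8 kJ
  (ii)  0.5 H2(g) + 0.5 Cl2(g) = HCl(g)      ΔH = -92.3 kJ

ΔH = 777.3 kJ

(i) reversed and × 3: (-3)·(-166.8) = +500.4 kJ
(ii) reversed and × 3: (-3)·(-92.3) = +276.9 kJ
Summing the manipulated equations, ΔH = (+500.4) + (+276.9) = 777.3 kJ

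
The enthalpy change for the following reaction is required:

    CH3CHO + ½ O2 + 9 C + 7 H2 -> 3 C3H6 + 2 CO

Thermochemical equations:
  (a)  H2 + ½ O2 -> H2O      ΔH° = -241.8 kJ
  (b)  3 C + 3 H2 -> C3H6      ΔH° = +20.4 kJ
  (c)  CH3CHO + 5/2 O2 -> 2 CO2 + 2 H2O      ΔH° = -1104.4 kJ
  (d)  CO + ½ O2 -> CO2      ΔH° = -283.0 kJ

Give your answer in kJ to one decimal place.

ΔH° = 6.4 kJ

(a) reversed and × 2: (-2)·(-241.8) = +483.6 kJ
(b) × 3: (3)·(+20.4) = +61.2 kJ
(c) as written: -1104.4 kJ
(d) reversed and × 2: (-2)·(-283.0) = +566.0 kJ
ΔH° = (-2)·(-241.8) + (3)·(+20.4) + (1)·(-1104.4) + (-2)·(-283.0) = 6.4 kJ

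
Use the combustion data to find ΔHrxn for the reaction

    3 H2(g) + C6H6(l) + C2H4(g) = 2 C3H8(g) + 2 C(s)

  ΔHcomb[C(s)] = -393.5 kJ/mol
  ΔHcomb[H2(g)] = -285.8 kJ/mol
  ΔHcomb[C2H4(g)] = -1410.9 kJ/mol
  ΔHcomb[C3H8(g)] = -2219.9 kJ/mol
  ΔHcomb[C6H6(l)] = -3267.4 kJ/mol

With combustion enthalpies, reactants minus products:
= [3·(-285.8) + 1·(-3267.4) + 1·(-1410.9)] − [2·(-2219.9) + 2·(-393.5)]
= -308.9 kJ/mol

ΔHrxn = -308.9 kJ/mol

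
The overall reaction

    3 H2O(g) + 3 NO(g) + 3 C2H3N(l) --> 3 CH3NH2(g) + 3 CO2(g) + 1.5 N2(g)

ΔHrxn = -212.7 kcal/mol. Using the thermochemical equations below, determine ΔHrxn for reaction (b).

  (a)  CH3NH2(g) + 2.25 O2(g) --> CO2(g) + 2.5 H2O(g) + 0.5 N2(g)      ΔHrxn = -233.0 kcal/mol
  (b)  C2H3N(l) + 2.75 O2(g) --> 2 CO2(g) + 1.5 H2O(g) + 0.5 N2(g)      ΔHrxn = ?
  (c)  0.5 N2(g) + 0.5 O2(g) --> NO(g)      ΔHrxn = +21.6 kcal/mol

ΔHrxn = -282.3 kcal/mol

(a) reversed and × 3 (reverse to put CH3NH2(g) on the product side; ×3 to match 3 CH3NH2(g) in the target): (-3)·(-233.0) = +699.0 kcal/mol
(b) × 3 (×3 to match 3 C2H3N(l) in the target): contributes 3·x
(c) reversed and × 3 (NO(g) must end up as a reactant; scale by 3 for the 3 NO(g)): (-3)·(+21.6) = -64.8 kcal/mol
-212.7 = (+699.0) + (-64.8) + 3·x
x = (-212.7 − (+634.2)) / (3) = -282.3 kcal/mol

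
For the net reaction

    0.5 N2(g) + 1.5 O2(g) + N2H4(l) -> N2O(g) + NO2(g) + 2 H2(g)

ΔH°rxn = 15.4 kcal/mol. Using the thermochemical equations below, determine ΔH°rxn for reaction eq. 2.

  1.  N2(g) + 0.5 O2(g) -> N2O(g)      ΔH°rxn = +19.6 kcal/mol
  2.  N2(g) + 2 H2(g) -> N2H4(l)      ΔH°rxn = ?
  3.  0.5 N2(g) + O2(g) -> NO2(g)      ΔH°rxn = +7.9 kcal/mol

ΔH°rxn = 12.1 kcal/mol

eq. 1 as written (N2O(g) already on the product side): +19.6 kcal/mol
eq. 2 reversed (N2H4(l) must end up as a reactant): contributes −x
eq. 3 as written (NO2(g) already on the product side): +7.9 kcal/mol
+15.4 = (+19.6) + (+7.9) − x
x = (+15.4 − (+27.5)) / (-1) = 12.1 kcal/mol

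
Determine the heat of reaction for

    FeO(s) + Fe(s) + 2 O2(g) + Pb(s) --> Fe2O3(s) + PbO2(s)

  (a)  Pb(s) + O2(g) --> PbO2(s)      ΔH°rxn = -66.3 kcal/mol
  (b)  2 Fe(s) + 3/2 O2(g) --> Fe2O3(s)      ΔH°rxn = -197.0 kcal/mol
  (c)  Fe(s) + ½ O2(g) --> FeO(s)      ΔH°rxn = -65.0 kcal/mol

ΔH°rxn = -198.3 kcal/mol

(a) as written (PbO2(s) already on the product side): -66.3 kcal/mol
(b) as written (Fe2O3(s) already on the product side): -197.0 kcal/mol
(c) reversed (reverse to put FeO(s) on the reactant side): +65.0 kcal/mol
Summing the manipulated equations, ΔH°rxn = (-66.3) + (-197.0) + (+65.0) = -198.3 kcal/mol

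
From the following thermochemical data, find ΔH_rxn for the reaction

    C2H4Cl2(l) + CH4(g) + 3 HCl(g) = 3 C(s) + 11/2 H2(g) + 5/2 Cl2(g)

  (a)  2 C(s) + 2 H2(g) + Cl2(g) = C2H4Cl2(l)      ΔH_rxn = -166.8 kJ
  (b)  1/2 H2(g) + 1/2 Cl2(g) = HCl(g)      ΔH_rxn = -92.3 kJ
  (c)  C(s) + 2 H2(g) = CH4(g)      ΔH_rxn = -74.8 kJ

(a) reversed: +166.8 kJ
(b) reversed and × 3: (-3)·(-92.3) = +276.9 kJ
(c) reversed: +74.8 kJ
ΔH_rxn = (-1)·(-166.8) + (-3)·(-92.3) + (-1)·(-74.8) = 518.5 kJ

ΔH_rxn = 518.5 kJ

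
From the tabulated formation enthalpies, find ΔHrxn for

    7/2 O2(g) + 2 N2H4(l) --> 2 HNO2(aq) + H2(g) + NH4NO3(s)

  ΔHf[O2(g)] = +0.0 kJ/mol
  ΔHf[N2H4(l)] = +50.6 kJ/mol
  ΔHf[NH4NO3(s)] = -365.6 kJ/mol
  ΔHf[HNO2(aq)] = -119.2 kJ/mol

ΔHrxn = -705.2 kJ/mol

ΔH°rxn = Σ nΔHf°(products) − Σ nΔHf°(reactants).
Products: 2·(-119.2) + 1·(+0.0) + 1·(-365.6) = -604.0
Reactants: 7/2·(+0.0) + 2·(+50.6) = +101.2
ΔHrxn = (-604.0) − (+101.2) = -705.2 kJ/mol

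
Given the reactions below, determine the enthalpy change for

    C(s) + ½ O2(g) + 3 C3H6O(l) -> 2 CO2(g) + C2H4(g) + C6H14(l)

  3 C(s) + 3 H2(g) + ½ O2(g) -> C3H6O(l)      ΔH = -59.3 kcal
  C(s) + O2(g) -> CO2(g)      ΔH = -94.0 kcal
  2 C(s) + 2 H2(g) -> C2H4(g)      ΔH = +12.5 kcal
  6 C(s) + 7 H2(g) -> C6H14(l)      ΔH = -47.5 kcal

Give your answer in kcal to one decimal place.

ΔH = -45.1 kcal

equation 1 reversed and × 3 (C3H6O(l) must end up as a reactant; ×3 to match 3 C3H6O(l) in the target): (-3)·(-59.3) = +177.9 kcal
equation 2 × 2 (×2 to match 2 CO2(g) in the target): (2)·(-94.0) = -188.0 kcal
equation 3 as written (C2H4(g) already on the product side): +12.5 kcal
equation 4 as written (C6H14(l) already on the product side): -47.5 kcal
Combining the equations, ΔH = (+177.9) + (-188.0) + (+12.5) + (-47.5) = -45.1 kcal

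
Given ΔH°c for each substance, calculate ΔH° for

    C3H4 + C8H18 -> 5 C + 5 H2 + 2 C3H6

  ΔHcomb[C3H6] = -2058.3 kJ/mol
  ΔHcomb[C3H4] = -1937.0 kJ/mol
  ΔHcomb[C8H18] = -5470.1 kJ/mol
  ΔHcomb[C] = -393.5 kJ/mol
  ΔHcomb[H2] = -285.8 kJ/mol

ΔH° = 106.0 kJ/mol

Using ΔH = Σ nΔHc°(reactants) − Σ nΔHc°(products):
= [1·(-1937.0) + 1·(-5470.1)] − [5·(-393.5) + 5·(-285.8) + 2·(-2058.3)]
= 106.0 kJ/mol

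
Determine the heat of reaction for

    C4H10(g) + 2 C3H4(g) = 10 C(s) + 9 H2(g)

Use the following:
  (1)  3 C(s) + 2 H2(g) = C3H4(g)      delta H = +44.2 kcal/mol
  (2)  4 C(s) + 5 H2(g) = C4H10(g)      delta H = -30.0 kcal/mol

(1) reversed and × 2 (C3H4(g) must end up as a reactant; ×2 to match 2 C3H4(g) in the target): (-2)·(+44.2) = -88.4 kcal/mol
(2) reversed (C4H10(g) must end up as a reactant): +30.0 kcal/mol
Since enthalpy is a state function, delta H = (-2)·(+44.2) + (-1)·(-30.0) = -58.4 kcal/mol

delta H = -58.4 kcal/mol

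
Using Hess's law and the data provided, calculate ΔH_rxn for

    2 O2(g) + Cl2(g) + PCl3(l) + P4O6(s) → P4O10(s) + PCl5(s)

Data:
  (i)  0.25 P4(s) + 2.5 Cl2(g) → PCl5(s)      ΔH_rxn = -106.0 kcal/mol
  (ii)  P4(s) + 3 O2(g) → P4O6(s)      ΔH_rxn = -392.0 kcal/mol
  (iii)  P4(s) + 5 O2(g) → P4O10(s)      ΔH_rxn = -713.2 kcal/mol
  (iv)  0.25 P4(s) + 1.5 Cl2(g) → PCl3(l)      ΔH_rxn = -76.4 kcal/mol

(i) as written (PCl5(s) already on the product side): -106.0 kcal/mol
(ii) reversed (P4O6(s) must end up as a reactant): +392.0 kcal/mol
(iii) as written (P4O10(s) already on the product side): -713.2 kcal/mol
(iv) reversed (PCl3(l) must end up as a reactant): +76.4 kcal/mol
ΔH_rxn = (1)·(-106.0) + (-1)·(-392.0) + (1)·(-713.2) + (-1)·(-76.4) = -350.8 kcal/mol

ΔH_rxn = -350.8 kcal/mol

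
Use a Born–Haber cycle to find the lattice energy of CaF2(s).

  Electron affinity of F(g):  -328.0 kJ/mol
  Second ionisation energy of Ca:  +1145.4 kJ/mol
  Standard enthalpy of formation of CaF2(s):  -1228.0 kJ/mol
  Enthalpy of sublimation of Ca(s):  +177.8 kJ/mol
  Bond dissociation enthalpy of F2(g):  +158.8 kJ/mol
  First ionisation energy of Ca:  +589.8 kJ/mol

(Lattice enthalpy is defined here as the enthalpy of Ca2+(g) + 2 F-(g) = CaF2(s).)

U = -2643.8 kJ/mol

ΔHf° = 1·ΔHsub + 1·(ΣIE) + 1·D(F2) + 2·EA + U
-1228.0 = 1·(+177.8) + 1·(+1735.2) + 1·(+158.8) + 2·(-328.0) + U
U = -1228.0 − (+1415.8) = -2643.8 kJ/mol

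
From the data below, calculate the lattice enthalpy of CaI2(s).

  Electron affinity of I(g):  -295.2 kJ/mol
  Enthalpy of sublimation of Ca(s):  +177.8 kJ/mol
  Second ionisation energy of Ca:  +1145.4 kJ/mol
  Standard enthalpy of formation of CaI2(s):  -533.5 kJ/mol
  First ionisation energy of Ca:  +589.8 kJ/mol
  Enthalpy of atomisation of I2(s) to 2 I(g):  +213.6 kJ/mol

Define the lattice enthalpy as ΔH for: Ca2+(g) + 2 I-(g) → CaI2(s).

ΔHf° = 1·ΔHsub + 1·(ΣIE) + 1·D(I2) + 2·EA + U
-533.5 = 1·(+177.8) + 1·(+1735.2) + 1·(+213.6) + 2·(-295.2) + U
U = -533.5 − (+1536.2) = -2069.7 kJ/mol

U = -2069.7 kJ/mol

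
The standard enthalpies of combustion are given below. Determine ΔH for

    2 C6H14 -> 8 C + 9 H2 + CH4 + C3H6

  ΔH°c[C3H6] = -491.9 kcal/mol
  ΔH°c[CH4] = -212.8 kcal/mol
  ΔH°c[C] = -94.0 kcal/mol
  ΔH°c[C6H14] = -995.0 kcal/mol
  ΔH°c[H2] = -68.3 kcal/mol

Using ΔH = Σ nΔHc°(reactants) − Σ nΔHc°(products):
= [2·(-995.0)] − [8·(-94.0) + 9·(-68.3) + 1·(-212.8) + 1·(-491.9)]
= 81.4 kcal/mol

ΔH = 81.4 kcal/mol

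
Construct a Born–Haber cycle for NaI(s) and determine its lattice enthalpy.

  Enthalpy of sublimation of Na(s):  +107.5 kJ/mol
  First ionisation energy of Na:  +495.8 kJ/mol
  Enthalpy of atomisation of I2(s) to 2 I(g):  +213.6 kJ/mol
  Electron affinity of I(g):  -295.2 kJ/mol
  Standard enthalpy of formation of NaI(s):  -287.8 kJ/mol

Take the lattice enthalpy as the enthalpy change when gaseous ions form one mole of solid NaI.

ΔHf° = 1·ΔHsub + 1·(ΣIE) + 1/2·D(I2) + 1·EA + U
-287.8 = 1·(+107.5) + 1·(+495.8) + 1/2·(+213.6) + 1·(-295.2) + U
U = -287.8 − (+414.9) = -702.7 kJ/mol

U = -702.7 kJ/mol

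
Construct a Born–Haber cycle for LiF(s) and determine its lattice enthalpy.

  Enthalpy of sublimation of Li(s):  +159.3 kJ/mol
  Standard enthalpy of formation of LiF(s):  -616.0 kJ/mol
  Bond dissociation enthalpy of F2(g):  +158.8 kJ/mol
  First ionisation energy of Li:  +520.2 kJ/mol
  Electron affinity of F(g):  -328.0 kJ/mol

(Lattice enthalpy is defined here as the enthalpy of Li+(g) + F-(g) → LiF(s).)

ΔHf° = 1·ΔHsub + 1·(ΣIE) + 1/2·D(F2) + 1·EA + U
-616.0 = 1·(+159.3) + 1·(+520.2) + 1/2·(+158.8) + 1·(-328.0) + U
U = -616.0 − (+430.9) = -1046.9 kJ/mol

U = -1046.9 kJ/mol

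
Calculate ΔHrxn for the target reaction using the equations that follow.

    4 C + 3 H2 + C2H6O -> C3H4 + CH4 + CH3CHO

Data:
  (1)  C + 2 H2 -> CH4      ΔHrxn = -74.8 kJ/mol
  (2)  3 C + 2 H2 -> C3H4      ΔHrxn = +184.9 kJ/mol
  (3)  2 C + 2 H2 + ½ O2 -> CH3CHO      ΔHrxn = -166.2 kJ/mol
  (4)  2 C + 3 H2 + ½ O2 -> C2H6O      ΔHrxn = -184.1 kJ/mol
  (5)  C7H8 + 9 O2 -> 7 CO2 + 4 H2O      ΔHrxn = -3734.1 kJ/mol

ΔHrxn = 128.0 kJ/mol

(1) as written (CH4 already on the product side): -74.8 kJ/mol
(2) as written (C3H4 already on the product side): +184.9 kJ/mol
(3) as written (CH3CHO already on the product side): -166.2 kJ/mol
(4) reversed (reverse to put C2H6O on the reactant side): +184.1 kJ/mol
(5): not needed (H2O appears nowhere else).
Summing the manipulated equations, ΔHrxn = (1)·(-74.8) + (1)·(+184.9) + (1)·(-166.2) + (-1)·(-184.1) = 128.0 kJ/mol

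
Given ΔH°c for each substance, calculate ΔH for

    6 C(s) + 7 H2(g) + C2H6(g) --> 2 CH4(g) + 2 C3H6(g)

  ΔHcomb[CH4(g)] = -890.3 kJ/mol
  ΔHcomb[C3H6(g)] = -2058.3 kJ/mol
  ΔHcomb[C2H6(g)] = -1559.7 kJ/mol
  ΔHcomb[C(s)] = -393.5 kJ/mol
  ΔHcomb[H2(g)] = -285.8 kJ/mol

ΔH = -24.1 kJ/mol

With combustion enthalpies, reactants minus products:
= [6·(-393.5) + 7·(-285.8) + 1·(-1559.7)] − [2·(-890.3) + 2·(-2058.3)]
= -24.1 kJ/mol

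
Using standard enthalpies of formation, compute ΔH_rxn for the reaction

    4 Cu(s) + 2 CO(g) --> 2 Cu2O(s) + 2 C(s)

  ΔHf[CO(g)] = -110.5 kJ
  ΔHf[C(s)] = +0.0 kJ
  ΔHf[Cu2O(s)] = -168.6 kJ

ΔH_rxn = -116.2 kJ

Products: 2·(-168.6) + 2·(+0.0) = -337.2
Reactants: 4·(+0.0) + 2·(-110.5) = -221.0
ΔH_rxn = (-337.2) − (-221.0) = -116.2 kJ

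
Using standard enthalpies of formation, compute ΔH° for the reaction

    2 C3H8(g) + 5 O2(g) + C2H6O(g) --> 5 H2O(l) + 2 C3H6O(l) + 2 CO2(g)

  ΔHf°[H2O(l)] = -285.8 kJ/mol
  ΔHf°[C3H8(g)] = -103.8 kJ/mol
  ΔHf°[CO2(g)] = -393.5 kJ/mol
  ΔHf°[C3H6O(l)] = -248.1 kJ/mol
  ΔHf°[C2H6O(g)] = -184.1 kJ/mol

ΔH° = -2320.5 kJ/mol

Products: 5·(-285.8) + 2·(-248.1) + 2·(-393.5) = -2712.2
Reactants: 2·(-103.8) + 5·(+0.0) + 1·(-184.1) = -391.7
ΔH° = (-2712.2) − (-391.7) = -2320.5 kJ/mol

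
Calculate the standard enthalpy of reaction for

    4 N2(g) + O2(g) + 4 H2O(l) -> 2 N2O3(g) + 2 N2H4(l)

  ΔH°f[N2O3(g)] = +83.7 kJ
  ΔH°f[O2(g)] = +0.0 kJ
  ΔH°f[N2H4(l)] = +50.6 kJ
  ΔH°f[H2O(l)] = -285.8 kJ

Products: 2·(+83.7) + 2·(+50.6) = +268.6
Reactants: 4·(+0.0) + 1·(+0.0) + 4·(-285.8) = -1143.2
ΔH°rxn = (+268.6) − (-1143.2) = 1411.8 kJ

ΔH°rxn = 1411.8 kJ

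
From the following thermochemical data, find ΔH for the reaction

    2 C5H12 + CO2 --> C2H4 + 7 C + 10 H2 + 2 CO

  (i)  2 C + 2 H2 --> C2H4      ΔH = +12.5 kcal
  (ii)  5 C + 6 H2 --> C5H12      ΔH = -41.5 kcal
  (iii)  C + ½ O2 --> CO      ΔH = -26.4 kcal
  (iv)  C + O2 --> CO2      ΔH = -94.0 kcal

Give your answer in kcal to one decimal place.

(i) as written (C2H4 already on the product side): +12.5 kcal
(ii) reversed and × 2 (C5H12 must end up as a reactant; ×2 to match 2 C5H12 in the target): (-2)·(-41.5) = +83.0 kcal
(iii) × 2 (scale by 2 for the 2 CO): (2)·(-26.4) = -52.8 kcal
(iv) reversed (CO2 must end up as a reactant): +94.0 kcal
ΔH = (+12.5) + (+83.0) + (-52.8) + (+94.0) = 136.7 kcal

ΔH = 136.7 kcal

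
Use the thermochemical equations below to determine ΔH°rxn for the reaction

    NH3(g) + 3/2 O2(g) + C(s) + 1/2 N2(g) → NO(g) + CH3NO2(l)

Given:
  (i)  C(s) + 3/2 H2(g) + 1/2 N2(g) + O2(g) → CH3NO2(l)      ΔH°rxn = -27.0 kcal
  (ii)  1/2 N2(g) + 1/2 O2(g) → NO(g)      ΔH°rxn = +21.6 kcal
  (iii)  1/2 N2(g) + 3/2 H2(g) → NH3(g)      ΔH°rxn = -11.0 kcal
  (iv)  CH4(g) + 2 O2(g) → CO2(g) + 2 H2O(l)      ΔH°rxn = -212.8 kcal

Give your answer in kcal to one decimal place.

ΔH°rxn = 5.6 kcal

(i) as written: -27.0 kcal
(ii) as written: +21.6 kcal
(iii) reversed: +11.0 kcal
(iv): not needed.
Since enthalpy is a state function, ΔH°rxn = (1)·(-27.0) + (1)·(+21.6) + (-1)·(-11.0) = 5.6 kcal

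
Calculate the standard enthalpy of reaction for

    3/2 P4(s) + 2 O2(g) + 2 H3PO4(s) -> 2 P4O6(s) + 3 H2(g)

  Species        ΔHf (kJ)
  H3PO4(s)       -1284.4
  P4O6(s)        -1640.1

ΔH°rxn = -711.4 kJ

Products: 2·(-1640.1) + 3·(+0.0) = -3280.2
Reactants: 3/2·(+0.0) + 2·(+0.0) + 2·(-1284.4) = -2568.8
ΔH°rxn = (-3280.2) − (-2568.8) = -711.4 kJ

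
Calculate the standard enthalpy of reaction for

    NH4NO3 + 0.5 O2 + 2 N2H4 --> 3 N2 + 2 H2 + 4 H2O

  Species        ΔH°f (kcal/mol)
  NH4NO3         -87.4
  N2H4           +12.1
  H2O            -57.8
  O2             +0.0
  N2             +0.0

ΔH°rxn = Σ nΔHf°(products) − Σ nΔHf°(reactants).
Products: 3·(+0.0) + 2·(+0.0) + 4·(-57.8) = -231.2
Reactants: 1·(-87.4) + 1/2·(+0.0) + 2·(+12.1) = -63.2
ΔH_rxn = (-231.2) − (-63.2) = -168.0 kcal/mol

ΔH_rxn = -168.0 kcal/mol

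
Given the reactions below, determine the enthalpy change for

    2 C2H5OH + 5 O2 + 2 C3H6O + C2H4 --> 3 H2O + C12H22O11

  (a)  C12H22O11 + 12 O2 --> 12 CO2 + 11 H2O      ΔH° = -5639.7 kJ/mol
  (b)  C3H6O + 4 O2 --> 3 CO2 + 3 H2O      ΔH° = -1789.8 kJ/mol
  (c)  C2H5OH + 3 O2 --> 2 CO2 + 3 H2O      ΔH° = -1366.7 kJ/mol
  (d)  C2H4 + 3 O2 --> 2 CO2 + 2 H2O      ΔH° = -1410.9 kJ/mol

ΔH° = -2084.2 kJ/mol

(a) reversed: +5639.7 kJ/mol
(b) × 2: (2)·(-1789.8) = -3579.6 kJ/mol
(c) × 2: (2)·(-1366.7) = -2733.4 kJ/mol
(d) as written: -1410.9 kJ/mol
By Hess's law, ΔH° = (+5639.7) + (-3579.6) + (-2733.4) + (-1410.9) = -2084.2 kJ/mol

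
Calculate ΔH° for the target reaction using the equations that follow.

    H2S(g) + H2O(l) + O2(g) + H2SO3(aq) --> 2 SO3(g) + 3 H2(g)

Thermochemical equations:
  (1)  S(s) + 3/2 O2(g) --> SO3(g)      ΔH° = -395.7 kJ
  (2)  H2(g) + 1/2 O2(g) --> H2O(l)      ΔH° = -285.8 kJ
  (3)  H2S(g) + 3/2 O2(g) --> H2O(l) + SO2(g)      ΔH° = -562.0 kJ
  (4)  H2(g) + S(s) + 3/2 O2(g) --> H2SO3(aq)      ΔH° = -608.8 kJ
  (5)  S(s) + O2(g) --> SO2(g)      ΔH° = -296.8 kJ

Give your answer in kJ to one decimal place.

(1) × 2: (2)·(-395.7) = -791.4 kJ
(2) reversed and × 2: (-2)·(-285.8) = +571.6 kJ
(3) as written: -562.0 kJ
(4) reversed: +608.8 kJ
(5) reversed: +296.8 kJ
ΔH° = (2)·(-395.7) + (-2)·(-285.8) + (1)·(-562.0) + (-1)·(-608.8) + (-1)·(-296.8) = 123.8 kJ

ΔH° = 123.8 kJ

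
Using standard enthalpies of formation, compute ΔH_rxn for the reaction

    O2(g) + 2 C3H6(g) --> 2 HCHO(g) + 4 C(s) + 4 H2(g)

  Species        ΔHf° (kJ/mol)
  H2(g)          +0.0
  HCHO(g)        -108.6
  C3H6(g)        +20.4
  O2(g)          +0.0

ΔH°rxn = Σ nΔHf°(products) − Σ nΔHf°(reactants).
Products: 2·(-108.6) + 4·(+0.0) + 4·(+0.0) = -217.2
Reactants: 1·(+0.0) + 2·(+20.4) = +40.8
ΔH_rxn = (-217.2) − (+40.8) = -258.0 kJ/mol

ΔH_rxn = -258.0 kJ/mol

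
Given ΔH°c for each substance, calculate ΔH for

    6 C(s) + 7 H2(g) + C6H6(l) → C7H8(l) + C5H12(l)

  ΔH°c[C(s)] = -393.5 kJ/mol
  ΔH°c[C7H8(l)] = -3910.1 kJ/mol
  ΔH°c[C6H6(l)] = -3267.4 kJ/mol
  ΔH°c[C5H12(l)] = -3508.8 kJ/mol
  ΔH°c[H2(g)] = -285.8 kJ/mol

ΔH = -210.1 kJ/mol

With combustion enthalpies, reactants minus products:
= [6·(-393.5) + 7·(-285.8) + 1·(-3267.4)] − [1·(-3910.1) + 1·(-3508.8)]
= -210.1 kJ/mol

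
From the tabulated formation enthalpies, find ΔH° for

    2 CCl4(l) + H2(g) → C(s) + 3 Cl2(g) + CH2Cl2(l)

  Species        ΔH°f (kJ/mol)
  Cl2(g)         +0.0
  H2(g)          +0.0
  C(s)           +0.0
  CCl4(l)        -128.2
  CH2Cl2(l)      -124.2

ΔH° = 132.2 kJ/mol

ΔH°rxn = Σ nΔHf°(products) − Σ nΔHf°(reactants).
Products: 1·(+0.0) + 3·(+0.0) + 1·(-124.2) = -124.2
Reactants: 2·(-128.2) + 1·(+0.0) = -256.4
ΔH° = (-124.2) − (-256.4) = 132.2 kJ/mol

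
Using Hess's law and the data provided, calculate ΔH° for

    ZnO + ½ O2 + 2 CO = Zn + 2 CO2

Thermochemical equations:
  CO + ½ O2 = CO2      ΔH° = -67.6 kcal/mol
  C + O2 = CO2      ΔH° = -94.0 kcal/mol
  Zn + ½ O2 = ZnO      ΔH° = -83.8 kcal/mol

ΔH° = -51.4 kcal/mol

equation 1 × 2 (×2 to match 2 CO in the target): (2)·(-67.6) = -135.2 kcal/mol
equation 2: not needed (C appears nowhere else).
equation 3 reversed (ZnO must end up as a reactant): +83.8 kcal/mol
Combining the equations, ΔH° = (-135.2) + (+83.8) = -51.4 kcal/mol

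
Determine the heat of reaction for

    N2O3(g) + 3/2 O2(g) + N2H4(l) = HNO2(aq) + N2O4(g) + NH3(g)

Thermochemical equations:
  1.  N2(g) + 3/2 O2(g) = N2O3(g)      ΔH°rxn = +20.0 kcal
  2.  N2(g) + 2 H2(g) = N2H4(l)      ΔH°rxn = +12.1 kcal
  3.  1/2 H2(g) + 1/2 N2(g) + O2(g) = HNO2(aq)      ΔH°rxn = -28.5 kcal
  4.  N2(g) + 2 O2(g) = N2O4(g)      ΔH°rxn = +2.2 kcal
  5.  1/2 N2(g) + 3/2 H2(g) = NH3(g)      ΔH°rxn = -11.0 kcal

ΔH°rxn = -69.4 kcal

eq. 1 reversed: -20.0 kcal
eq. 2 reversed: -12.1 kcal
eq. 3 as written: -28.5 kcal
eq. 4 as written: +2.2 kcal
eq. 5 as written: -11.0 kcal
ΔH°rxn = (-1)·(+20.0) + (-1)·(+12.1) + (1)·(-28.5) + (1)·(+2.2) + (1)·(-11.0) = -69.4 kcal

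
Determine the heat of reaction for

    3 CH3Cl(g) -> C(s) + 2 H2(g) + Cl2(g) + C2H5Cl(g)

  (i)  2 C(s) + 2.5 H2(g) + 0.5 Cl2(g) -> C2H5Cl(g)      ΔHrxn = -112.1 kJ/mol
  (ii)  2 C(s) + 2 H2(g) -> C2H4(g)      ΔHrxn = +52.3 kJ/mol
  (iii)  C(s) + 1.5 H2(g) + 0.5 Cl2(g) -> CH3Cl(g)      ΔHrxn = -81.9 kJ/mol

ΔHrxn = 133.6 kJ/mol

(i) as written: -112.1 kJ/mol
(ii): not needed.
(iii) reversed and × 3: (-3)·(-81.9) = +245.7 kJ/mol
Since enthalpy is a state function, ΔHrxn = (1)·(-112.1) + (-3)·(-81.9) = 133.6 kJ/mol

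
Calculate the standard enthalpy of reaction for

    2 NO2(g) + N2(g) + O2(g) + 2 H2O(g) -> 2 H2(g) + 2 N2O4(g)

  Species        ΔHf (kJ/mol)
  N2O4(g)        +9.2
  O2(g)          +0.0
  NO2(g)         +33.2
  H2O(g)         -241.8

ΔH°rxn = Σ nΔHf°(products) − Σ nΔHf°(reactants).
Products: 2·(+0.0) + 2·(+9.2) = +18.4
Reactants: 2·(+33.2) + 1·(+0.0) + 1·(+0.0) + 2·(-241.8) = -417.2
ΔH° = (+18.4) − (-417.2) = 435.6 kJ/mol

ΔH° = 435.6 kJ/mol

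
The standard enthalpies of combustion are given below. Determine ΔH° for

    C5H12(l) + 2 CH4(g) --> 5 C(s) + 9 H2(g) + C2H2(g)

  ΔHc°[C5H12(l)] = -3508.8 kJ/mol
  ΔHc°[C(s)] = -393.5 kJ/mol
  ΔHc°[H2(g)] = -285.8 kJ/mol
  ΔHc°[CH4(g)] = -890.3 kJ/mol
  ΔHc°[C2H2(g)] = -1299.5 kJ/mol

Using ΔH = Σ nΔHc°(reactants) − Σ nΔHc°(products):
= [1·(-3508.8) + 2·(-890.3)] − [5·(-393.5) + 9·(-285.8) + 1·(-1299.5)]
= 549.8 kJ/mol

ΔH° = 549.8 kJ/mol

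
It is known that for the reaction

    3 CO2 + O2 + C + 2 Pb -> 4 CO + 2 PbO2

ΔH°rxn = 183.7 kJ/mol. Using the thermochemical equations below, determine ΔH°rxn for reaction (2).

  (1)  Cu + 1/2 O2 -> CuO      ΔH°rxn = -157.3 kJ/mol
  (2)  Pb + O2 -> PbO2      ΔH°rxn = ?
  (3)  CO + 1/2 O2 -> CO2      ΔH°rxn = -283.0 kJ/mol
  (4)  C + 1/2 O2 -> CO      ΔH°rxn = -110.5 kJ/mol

ΔH°rxn = -277.4 kJ/mol

(1): not needed.
(2) × 2: contributes 2·x
(3) reversed and × 3: (-3)·(-283.0) = +849.0 kJ/mol
(4) as written: -110.5 kJ/mol
+183.7 = (+849.0) + (-110.5) + 2·x
x = (+183.7 − (+738.5)) / (2) = -277.4 kJ/mol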